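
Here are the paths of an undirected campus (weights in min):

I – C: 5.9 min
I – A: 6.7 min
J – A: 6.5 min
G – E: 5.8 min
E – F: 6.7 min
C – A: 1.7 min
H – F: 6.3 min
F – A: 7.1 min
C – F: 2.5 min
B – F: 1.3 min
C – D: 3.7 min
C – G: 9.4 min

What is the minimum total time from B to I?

9.7 min

Candidate routes:
B–F–A–I: 1.3+7.1+6.7 = 15.1
B–F–A–C–I: 1.3+7.1+1.7+5.9 = 16
B–F–C–I: 1.3+2.5+5.9 = 9.7
B–F–C–A–I: 1.3+2.5+1.7+6.7 = 12.2
Cheapest is B–F–C–I at 9.7 min.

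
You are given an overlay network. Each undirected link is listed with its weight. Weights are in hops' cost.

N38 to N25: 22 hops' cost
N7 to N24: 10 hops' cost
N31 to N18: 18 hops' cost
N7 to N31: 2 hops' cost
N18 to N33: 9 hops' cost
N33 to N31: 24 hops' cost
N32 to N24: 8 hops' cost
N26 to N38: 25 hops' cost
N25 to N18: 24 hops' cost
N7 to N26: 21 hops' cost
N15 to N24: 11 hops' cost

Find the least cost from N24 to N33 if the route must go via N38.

Shortest N24→N38: N24–N7–N26–N38 = 56
Best N38 to N33: N38–N25–N18–N33 costing 55
Total via N38: 56 + 55 = 111 hops' cost.

111 hops' cost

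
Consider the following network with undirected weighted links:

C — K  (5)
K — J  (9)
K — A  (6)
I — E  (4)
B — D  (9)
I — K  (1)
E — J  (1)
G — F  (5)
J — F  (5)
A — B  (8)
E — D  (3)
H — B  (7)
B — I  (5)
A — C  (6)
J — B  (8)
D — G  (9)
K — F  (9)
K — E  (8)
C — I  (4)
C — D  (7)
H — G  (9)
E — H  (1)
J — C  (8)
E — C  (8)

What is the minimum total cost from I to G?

Compare a few routes:
I–E–H–G: 4+1+9 = 14
I–E–J–F–G: 4+1+5+5 = 15
Cheapest is I–E–H–G at 14.

14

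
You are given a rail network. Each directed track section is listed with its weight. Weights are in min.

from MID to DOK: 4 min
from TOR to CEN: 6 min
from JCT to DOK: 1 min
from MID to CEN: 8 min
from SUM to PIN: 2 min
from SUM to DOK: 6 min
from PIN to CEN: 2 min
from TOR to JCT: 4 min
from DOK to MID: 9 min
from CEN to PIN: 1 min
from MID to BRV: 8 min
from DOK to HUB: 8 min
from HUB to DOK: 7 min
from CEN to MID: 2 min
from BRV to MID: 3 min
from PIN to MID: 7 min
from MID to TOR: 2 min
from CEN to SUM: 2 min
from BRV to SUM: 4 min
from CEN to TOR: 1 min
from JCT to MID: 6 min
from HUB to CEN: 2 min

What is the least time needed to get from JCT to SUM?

Settle nodes by increasing distance from JCT:
JCT: 0
DOK: 1  (via JCT)
MID: 6  (via JCT)
TOR: 8  (via MID)
HUB: 9  (via DOK)
CEN: 11  (via HUB)
PIN: 12  (via CEN)
SUM: 13  (via CEN)
Shortest route: JCT → DOK → HUB → CEN → SUM = 13 min.

13 min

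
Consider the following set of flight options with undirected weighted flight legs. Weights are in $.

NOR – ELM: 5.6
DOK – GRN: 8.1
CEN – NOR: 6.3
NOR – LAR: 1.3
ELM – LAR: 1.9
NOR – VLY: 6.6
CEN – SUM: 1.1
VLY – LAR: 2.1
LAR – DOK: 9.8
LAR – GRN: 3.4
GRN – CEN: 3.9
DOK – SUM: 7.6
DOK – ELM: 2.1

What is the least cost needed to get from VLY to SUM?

$10.5

Settle nodes by increasing distance from VLY:
VLY: 0
LAR: 2.1  (via VLY)
NOR: 3.4  (via LAR)
ELM: 4  (via LAR)
GRN: 5.5  (via LAR)
DOK: 6.1  (via ELM)
CEN: 9.4  (via GRN)
SUM: 10.5  (via CEN)
Shortest route: VLY → LAR → GRN → CEN → SUM = $10.5.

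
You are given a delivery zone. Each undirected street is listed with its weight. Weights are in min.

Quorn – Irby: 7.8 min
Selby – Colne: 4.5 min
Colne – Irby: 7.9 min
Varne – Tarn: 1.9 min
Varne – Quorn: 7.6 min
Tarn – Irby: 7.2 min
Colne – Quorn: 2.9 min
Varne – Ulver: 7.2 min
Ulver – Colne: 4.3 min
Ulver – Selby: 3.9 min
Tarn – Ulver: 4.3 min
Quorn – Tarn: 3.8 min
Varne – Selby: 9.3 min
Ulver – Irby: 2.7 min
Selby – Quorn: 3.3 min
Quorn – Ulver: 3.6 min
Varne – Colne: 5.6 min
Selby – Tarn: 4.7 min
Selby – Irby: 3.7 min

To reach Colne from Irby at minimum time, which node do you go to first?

Candidate routes:
Irby - Selby - Colne: 3.7+4.5 = 8.2
Irby - Colne: 7.9 = 7.9
Irby - Ulver - Colne: 2.7+4.3 = 7
Cheapest is Irby - Ulver - Colne at 7 min.
So from Irby the first move is to Ulver.

Ulver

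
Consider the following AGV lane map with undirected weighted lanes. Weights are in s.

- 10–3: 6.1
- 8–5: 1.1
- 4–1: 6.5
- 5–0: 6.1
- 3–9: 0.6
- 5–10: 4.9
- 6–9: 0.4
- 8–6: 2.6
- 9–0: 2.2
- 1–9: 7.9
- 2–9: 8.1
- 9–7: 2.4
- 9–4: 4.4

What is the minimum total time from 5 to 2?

Candidate routes:
5 → 0 → 9 → 2: 6.1+2.2+8.1 = 16.4
5 → 10 → 3 → 9 → 2: 4.9+6.1+0.6+8.1 = 19.7
5 → 8 → 6 → 9 → 2: 1.1+2.6+0.4+8.1 = 12.2
The minimum is 12.2 s via 5 → 8 → 6 → 9 → 2.

12.2 s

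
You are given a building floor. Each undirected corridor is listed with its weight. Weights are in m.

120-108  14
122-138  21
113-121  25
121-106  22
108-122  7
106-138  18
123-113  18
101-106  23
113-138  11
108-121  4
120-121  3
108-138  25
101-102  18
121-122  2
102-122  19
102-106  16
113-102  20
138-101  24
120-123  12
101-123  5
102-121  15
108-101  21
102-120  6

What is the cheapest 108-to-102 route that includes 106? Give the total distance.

42 m

Shortest 108→106: 108 → 121 → 106 = 26
Shortest 106→102: 106 → 102 = 16
Total via 106: 26 + 16 = 42 m.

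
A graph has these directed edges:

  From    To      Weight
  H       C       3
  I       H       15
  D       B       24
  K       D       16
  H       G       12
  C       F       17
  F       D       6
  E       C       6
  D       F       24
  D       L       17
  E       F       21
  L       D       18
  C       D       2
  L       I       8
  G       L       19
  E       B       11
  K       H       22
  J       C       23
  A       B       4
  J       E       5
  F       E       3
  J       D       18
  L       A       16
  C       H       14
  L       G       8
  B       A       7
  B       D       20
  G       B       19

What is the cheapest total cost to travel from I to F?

35

Shortest distances from I:
I: 0
H: 15  (via I)
C: 18  (via H)
D: 20  (via C)
G: 27  (via H)
F: 35  (via C)
Shortest route: I → H → C → F = 35.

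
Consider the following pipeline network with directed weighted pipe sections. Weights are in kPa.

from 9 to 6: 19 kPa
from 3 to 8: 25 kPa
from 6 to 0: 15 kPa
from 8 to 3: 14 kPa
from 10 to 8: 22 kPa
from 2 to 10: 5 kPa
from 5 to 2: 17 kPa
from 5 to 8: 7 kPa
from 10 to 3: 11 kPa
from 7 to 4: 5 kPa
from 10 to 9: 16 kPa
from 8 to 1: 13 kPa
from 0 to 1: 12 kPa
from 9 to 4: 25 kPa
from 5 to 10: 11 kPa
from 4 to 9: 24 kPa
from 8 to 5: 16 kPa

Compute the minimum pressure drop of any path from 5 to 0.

Running Dijkstra from 5:
5: 0
8: 7  (via 5)
10: 11  (via 5)
2: 17  (via 5)
1: 20  (via 8)
3: 21  (via 8)
9: 27  (via 10)
6: 46  (via 9)
4: 52  (via 9)
0: 61  (via 6)
Shortest route: 5 → 10 → 9 → 6 → 0 = 61 kPa.

61 kPa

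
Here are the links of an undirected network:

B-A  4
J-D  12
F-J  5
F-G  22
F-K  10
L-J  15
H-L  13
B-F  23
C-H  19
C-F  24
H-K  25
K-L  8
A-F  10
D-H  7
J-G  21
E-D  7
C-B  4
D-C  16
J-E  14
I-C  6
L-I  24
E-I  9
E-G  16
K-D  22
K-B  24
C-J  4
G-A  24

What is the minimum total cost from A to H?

27

Settle nodes by increasing distance from A:
A: 0
B: 4  (via A)
C: 8  (via B)
F: 10  (via A)
J: 12  (via C)
I: 14  (via C)
K: 20  (via F)
E: 23  (via I)
D: 24  (via C)
G: 24  (via A)
H: 27  (via C)
Shortest route: A–B–C–H = 27.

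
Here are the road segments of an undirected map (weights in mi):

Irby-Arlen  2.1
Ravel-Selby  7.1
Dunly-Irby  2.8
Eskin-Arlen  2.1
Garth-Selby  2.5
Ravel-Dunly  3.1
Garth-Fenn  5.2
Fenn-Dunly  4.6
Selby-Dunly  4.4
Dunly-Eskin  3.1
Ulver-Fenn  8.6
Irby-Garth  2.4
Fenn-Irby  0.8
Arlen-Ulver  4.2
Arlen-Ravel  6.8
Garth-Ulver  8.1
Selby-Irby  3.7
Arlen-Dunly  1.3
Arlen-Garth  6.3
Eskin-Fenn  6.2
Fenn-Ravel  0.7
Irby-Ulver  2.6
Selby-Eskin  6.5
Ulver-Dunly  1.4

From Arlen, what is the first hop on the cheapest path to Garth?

Candidate routes:
Arlen - Irby - Garth: 2.1+2.4 = 4.5
Arlen - Garth: 6.3 = 6.3
Cheapest is Arlen - Irby - Garth at 4.5 mi.
So from Arlen the first move is to Irby.

Irby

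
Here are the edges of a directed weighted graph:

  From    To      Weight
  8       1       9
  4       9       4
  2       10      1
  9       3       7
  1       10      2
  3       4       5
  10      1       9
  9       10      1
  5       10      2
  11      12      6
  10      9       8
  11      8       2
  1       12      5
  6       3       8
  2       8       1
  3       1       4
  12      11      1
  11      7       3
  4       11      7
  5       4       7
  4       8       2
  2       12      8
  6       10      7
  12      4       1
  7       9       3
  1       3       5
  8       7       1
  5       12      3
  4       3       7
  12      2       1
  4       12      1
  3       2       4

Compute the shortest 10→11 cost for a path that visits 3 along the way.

Shortest 10→3: 10 → 1 → 3 = 14
Best 3 to 11: 3 → 4 → 12 → 11 costing 7
Total via 3: 14 + 7 = 21.

21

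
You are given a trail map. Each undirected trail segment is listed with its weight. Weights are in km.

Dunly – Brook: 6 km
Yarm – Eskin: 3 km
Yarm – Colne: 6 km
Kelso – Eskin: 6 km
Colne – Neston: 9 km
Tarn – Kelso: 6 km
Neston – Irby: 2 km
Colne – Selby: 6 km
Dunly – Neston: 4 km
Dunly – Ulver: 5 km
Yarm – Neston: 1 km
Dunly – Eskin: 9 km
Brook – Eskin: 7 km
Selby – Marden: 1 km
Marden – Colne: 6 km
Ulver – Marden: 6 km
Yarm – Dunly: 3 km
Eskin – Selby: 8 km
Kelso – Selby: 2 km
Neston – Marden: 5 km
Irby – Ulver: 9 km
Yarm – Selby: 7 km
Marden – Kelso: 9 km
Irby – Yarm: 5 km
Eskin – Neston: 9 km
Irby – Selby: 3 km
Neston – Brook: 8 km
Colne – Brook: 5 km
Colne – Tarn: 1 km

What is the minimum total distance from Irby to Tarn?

Compare a few routes:
Irby–Selby–Colne–Tarn: 3+6+1 = 10
Irby–Selby–Kelso–Tarn: 3+2+6 = 11
Irby–Selby–Marden–Colne–Tarn: 3+1+6+1 = 11
Cheapest is Irby–Selby–Colne–Tarn at 10 km.

10 km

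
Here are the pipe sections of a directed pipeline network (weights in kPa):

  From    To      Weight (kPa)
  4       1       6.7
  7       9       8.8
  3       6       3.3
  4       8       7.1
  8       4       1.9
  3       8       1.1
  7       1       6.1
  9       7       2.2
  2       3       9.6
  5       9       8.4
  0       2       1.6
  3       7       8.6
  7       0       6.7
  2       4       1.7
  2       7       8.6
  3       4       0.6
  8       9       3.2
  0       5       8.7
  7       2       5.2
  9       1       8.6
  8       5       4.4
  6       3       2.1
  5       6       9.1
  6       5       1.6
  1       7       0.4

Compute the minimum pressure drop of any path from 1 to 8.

Shortest distances from 1:
1: 0
7: 0.4  (via 1)
2: 5.6  (via 7)
0: 7.1  (via 7)
4: 7.3  (via 2)
9: 9.2  (via 7)
8: 14.4  (via 4)
Shortest route: 1–7–2–4–8 = 14.4 kPa.

14.4 kPa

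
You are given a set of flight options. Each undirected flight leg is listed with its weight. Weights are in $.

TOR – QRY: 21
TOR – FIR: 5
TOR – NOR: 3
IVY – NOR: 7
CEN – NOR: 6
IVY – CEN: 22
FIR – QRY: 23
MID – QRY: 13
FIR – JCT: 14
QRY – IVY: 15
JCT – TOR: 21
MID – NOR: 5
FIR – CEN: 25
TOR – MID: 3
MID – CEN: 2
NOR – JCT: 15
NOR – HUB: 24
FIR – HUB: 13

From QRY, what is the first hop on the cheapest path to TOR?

MID

Enumerating some paths:
QRY–MID–TOR: 13+3 = 16
QRY–MID–NOR–TOR: 13+5+3 = 21
QRY–TOR: 21 = 21
The minimum is $16 via QRY–MID–TOR.
So from QRY the first move is to MID.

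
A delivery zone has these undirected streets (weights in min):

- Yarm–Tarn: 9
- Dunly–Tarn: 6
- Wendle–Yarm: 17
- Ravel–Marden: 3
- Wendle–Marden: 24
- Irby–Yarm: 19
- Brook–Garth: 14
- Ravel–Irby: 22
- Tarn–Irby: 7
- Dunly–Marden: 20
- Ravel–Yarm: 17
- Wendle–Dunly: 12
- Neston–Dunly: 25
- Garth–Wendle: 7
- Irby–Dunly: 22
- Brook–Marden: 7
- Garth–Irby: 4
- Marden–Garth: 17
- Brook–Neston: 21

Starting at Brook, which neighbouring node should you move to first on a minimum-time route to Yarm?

Marden

Compare a few routes:
Brook–Marden–Ravel–Yarm: 7+3+17 = 27
Brook–Garth–Irby–Yarm: 14+4+19 = 37
Brook–Garth–Irby–Tarn–Yarm: 14+4+7+9 = 34
The minimum is 27 min via Brook–Marden–Ravel–Yarm.
So from Brook the first move is to Marden.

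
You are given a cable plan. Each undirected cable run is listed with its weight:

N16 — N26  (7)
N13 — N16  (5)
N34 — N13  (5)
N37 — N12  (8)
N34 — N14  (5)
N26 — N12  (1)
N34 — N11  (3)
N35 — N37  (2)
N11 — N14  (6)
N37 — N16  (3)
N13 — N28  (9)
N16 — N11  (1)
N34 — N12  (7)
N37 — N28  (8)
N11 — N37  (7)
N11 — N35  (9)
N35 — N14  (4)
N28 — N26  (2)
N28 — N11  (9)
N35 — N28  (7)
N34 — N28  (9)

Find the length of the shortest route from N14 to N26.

13

Candidate routes:
N14 - N35 - N37 - N12 - N26: 4+2+8+1 = 15
N14 - N11 - N16 - N26: 6+1+7 = 14
N14 - N35 - N28 - N26: 4+7+2 = 13
The minimum is 13 via N14 - N35 - N28 - N26.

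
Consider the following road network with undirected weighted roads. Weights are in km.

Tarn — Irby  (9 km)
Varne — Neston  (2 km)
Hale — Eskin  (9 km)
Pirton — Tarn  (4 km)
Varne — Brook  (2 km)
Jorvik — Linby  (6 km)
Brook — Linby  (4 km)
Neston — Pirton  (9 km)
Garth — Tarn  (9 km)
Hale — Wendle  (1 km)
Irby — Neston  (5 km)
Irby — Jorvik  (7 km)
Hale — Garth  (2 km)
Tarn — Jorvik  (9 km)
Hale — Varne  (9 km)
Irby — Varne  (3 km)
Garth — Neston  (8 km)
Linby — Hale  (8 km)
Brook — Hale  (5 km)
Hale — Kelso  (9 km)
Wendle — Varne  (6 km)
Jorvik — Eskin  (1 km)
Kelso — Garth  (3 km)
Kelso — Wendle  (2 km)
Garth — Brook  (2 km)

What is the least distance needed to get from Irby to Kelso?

Settle nodes by increasing distance from Irby:
Irby: 0
Varne: 3  (via Irby)
Brook: 5  (via Varne)
Neston: 5  (via Irby)
Garth: 7  (via Brook)
Jorvik: 7  (via Irby)
Eskin: 8  (via Jorvik)
Linby: 9  (via Brook)
Tarn: 9  (via Irby)
Hale: 9  (via Garth)
Wendle: 9  (via Varne)
Kelso: 10  (via Garth)
Shortest route: Irby–Varne–Brook–Garth–Kelso = 10 km.

10 km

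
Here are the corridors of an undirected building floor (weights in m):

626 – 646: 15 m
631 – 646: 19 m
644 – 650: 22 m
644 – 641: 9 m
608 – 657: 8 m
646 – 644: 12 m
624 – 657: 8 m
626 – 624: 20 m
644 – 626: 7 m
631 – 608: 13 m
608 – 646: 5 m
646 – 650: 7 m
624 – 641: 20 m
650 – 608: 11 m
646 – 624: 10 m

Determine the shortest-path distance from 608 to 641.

26 m

Running Dijkstra from 608:
608: 0
646: 5  (via 608)
657: 8  (via 608)
650: 11  (via 608)
631: 13  (via 608)
624: 15  (via 646)
644: 17  (via 646)
626: 20  (via 646)
641: 26  (via 644)
Shortest route: 608 → 646 → 644 → 641 = 26 m.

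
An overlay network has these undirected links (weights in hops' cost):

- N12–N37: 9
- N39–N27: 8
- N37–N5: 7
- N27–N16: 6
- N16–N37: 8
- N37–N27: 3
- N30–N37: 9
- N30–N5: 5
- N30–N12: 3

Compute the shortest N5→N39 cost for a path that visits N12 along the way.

Best N5 to N12: N5–N30–N12 costing 8
Shortest N12→N39: N12–N37–N27–N39 = 20
Total via N12: 8 + 20 = 28 hops' cost.

28 hops' cost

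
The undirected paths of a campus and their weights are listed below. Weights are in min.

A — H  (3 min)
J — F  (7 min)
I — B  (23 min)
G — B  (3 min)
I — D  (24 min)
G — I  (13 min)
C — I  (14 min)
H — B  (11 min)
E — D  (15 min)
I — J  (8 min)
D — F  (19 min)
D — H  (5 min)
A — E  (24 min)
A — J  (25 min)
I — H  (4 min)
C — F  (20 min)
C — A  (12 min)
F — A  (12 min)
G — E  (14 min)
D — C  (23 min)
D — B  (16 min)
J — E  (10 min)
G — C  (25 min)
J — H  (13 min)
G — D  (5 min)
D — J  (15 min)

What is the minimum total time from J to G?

20 min

Settle nodes by increasing distance from J:
J: 0
F: 7  (via J)
I: 8  (via J)
E: 10  (via J)
H: 12  (via I)
A: 15  (via H)
D: 15  (via J)
G: 20  (via D)
Shortest route: J → D → G = 20 min.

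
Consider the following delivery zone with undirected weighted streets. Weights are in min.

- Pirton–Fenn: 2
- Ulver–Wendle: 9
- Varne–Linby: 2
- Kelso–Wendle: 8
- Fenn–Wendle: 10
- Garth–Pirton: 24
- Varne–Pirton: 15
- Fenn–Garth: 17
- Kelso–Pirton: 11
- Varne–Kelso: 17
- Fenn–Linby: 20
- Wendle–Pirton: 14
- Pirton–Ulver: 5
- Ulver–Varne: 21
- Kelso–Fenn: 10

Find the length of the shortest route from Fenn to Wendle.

10 min

Compare a few routes:
Fenn - Pirton - Wendle: 2+14 = 16
Fenn - Wendle: 10 = 10
The minimum is 10 min via Fenn - Wendle.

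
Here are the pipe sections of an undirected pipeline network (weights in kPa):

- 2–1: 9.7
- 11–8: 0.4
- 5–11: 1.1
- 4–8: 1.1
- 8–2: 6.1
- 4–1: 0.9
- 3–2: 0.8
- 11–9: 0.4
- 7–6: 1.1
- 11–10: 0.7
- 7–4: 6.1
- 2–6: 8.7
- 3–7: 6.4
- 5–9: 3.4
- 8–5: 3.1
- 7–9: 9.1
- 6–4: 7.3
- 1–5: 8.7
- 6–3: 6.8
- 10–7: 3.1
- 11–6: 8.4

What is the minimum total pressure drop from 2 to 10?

7.2 kPa

Shortest distances from 2:
2: 0
3: 0.8  (via 2)
8: 6.1  (via 2)
11: 6.5  (via 8)
9: 6.9  (via 11)
4: 7.2  (via 8)
7: 7.2  (via 3)
10: 7.2  (via 11)
Shortest route: 2–8–11–10 = 7.2 kPa.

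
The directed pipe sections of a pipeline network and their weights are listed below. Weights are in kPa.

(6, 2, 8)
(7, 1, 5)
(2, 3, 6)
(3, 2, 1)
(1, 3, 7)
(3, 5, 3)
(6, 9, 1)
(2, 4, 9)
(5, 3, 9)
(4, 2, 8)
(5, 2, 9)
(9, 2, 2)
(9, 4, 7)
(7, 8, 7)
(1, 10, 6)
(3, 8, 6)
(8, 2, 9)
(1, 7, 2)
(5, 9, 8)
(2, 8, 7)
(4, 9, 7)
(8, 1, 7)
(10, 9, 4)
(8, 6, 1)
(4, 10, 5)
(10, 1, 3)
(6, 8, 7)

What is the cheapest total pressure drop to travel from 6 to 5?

12 kPa

Enumerating some paths:
6–2–3–5: 8+6+3 = 17
6–9–2–3–5: 1+2+6+3 = 12
Cheapest is 6–9–2–3–5 at 12 kPa.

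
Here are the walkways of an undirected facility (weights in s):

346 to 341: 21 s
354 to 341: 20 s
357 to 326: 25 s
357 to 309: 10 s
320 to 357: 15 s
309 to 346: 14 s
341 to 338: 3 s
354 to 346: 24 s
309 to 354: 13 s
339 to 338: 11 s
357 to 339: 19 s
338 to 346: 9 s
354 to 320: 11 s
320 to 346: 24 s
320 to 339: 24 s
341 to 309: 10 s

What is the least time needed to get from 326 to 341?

Enumerating some paths:
326 - 357 - 339 - 338 - 341: 25+19+11+3 = 58
326 - 357 - 309 - 341: 25+10+10 = 45
The minimum is 45 s via 326 - 357 - 309 - 341.

45 s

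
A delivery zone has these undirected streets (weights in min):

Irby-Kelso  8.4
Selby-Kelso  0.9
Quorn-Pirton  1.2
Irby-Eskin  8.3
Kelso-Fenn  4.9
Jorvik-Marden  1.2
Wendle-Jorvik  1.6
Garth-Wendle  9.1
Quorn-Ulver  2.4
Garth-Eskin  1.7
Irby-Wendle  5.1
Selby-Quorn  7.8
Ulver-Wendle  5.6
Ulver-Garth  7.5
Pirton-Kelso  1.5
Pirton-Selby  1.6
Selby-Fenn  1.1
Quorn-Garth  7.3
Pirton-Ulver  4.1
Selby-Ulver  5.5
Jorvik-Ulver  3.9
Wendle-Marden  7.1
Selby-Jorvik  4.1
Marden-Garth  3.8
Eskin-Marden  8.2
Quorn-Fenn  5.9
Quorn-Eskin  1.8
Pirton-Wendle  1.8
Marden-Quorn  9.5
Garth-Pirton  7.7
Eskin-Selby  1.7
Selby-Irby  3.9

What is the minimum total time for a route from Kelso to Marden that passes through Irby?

12.7 min

Best Kelso to Irby: Kelso → Selby → Irby costing 4.8
Shortest Irby→Marden: Irby → Wendle → Jorvik → Marden = 7.9
Total via Irby: 4.8 + 7.9 = 12.7 min.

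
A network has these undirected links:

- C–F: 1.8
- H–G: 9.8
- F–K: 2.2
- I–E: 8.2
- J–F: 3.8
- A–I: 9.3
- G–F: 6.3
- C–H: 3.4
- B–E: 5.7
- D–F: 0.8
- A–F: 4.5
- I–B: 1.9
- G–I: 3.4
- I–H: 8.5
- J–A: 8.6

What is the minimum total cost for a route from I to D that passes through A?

14.6

Shortest I→A: I → A = 9.3
Shortest A→D: A → F → D = 5.3
Total via A: 9.3 + 5.3 = 14.6.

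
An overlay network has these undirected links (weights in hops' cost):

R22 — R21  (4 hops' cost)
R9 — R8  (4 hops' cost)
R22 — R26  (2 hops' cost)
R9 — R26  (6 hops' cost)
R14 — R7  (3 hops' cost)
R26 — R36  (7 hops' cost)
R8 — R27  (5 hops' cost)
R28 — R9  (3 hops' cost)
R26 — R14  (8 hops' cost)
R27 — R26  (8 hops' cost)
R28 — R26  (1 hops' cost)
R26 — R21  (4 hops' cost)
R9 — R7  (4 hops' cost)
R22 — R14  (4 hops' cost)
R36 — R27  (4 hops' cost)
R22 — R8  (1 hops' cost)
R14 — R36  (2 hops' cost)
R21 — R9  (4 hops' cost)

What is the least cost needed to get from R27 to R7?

Enumerating some paths:
R27–R36–R14–R7: 4+2+3 = 9
R27–R8–R22–R14–R7: 5+1+4+3 = 13
Cheapest is R27–R36–R14–R7 at 9 hops' cost.

9 hops' cost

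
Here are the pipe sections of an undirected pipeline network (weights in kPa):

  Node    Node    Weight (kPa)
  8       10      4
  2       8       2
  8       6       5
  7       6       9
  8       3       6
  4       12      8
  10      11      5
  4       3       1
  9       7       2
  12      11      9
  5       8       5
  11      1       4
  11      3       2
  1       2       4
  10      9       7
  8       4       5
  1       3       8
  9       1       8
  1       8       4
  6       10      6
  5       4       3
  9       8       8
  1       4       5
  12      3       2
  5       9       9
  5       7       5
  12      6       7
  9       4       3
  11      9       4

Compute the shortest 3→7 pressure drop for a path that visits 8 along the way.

Best 3 to 8: 3 → 8 costing 6
Best 8 to 7: 8 → 5 → 7 costing 10
Total via 8: 6 + 10 = 16 kPa.

16 kPa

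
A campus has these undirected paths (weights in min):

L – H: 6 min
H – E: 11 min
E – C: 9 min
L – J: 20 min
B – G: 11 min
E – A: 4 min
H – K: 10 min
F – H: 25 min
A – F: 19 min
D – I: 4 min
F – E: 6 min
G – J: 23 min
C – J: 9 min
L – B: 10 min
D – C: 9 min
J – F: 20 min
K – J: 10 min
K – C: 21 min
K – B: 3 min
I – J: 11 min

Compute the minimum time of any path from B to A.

Compare a few routes:
B - K - J - C - E - A: 3+10+9+9+4 = 35
B - K - H - E - A: 3+10+11+4 = 28
B - L - H - E - A: 10+6+11+4 = 31
The minimum is 28 min via B - K - H - E - A.

28 min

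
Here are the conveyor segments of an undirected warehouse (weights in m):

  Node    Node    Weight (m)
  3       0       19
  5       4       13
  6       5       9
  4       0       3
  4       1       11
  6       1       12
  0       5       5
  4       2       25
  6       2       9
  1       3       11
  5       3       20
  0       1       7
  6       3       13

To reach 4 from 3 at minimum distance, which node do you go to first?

1

Enumerating some paths:
3 → 1 → 0 → 4: 11+7+3 = 21
3 → 5 → 0 → 4: 20+5+3 = 28
3 → 1 → 4: 11+11 = 22
3 → 0 → 4: 19+3 = 22
The minimum is 21 m via 3 → 1 → 0 → 4.
So from 3 the first move is to 1.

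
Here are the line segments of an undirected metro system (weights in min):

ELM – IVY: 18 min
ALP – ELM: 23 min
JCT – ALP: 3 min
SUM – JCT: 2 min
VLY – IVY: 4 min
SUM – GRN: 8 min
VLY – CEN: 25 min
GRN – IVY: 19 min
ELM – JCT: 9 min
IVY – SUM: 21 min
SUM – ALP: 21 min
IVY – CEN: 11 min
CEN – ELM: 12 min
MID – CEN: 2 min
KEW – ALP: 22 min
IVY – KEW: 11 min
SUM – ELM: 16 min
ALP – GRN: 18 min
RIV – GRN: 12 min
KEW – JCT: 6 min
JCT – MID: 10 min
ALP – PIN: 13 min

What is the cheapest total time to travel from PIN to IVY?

33 min

Running Dijkstra from PIN:
PIN: 0
ALP: 13  (via PIN)
JCT: 16  (via ALP)
SUM: 18  (via JCT)
KEW: 22  (via JCT)
ELM: 25  (via JCT)
MID: 26  (via JCT)
GRN: 26  (via SUM)
CEN: 28  (via MID)
IVY: 33  (via KEW)
Shortest route: PIN → ALP → JCT → KEW → IVY = 33 min.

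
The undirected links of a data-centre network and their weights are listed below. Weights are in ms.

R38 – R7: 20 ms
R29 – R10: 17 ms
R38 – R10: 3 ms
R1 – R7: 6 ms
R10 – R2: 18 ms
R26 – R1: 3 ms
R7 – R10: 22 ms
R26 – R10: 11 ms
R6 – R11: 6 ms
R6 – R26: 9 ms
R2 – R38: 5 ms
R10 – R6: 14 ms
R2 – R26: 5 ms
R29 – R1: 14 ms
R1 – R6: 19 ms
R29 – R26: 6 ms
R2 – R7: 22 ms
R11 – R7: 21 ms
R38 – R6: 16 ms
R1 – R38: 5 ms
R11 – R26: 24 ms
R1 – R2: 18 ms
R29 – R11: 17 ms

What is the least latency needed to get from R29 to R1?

9 ms

Compare a few routes:
R29 - R26 - R1: 6+3 = 9
R29 - R1: 14 = 14
The minimum is 9 ms via R29 - R26 - R1.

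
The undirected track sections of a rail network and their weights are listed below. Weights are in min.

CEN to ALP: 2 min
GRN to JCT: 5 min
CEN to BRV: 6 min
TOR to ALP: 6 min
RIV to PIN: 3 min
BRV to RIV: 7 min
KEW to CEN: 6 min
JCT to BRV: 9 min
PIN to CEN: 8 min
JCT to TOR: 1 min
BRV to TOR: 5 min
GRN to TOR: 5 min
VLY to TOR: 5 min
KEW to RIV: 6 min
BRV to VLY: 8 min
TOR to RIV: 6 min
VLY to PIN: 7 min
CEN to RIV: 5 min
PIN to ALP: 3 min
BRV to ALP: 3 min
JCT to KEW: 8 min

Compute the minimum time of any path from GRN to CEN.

Settle nodes by increasing distance from GRN:
GRN: 0
TOR: 5  (via GRN)
JCT: 5  (via GRN)
BRV: 10  (via TOR)
VLY: 10  (via TOR)
ALP: 11  (via TOR)
RIV: 11  (via TOR)
CEN: 13  (via ALP)
Shortest route: GRN → TOR → ALP → CEN = 13 min.

13 min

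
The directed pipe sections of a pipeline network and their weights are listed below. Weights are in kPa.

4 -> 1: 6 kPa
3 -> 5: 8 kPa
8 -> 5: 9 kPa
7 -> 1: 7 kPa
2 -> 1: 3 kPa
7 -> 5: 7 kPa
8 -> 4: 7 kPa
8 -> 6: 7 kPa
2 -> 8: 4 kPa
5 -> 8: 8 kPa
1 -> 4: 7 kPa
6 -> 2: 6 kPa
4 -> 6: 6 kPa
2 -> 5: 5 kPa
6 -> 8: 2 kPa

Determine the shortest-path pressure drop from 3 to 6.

23 kPa

Settle nodes by increasing distance from 3:
3: 0
5: 8  (via 3)
8: 16  (via 5)
4: 23  (via 8)
6: 23  (via 8)
Shortest route: 3 → 5 → 8 → 6 = 23 kPa.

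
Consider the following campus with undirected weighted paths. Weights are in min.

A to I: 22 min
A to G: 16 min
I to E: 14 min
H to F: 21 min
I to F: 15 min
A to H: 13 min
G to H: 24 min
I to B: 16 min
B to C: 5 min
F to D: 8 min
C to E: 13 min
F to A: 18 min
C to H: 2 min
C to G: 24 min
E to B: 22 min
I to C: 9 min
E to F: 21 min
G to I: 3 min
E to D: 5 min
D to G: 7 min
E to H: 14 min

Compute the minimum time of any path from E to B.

18 min

Shortest distances from E:
E: 0
D: 5  (via E)
G: 12  (via D)
C: 13  (via E)
F: 13  (via D)
H: 14  (via E)
I: 14  (via E)
B: 18  (via C)
Shortest route: E → C → B = 18 min.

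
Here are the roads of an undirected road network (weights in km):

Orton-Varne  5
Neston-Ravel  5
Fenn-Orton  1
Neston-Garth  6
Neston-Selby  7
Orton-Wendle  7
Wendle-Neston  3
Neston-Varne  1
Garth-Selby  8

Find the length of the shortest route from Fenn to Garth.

13 km

Running Dijkstra from Fenn:
Fenn: 0
Orton: 1  (via Fenn)
Varne: 6  (via Orton)
Neston: 7  (via Varne)
Wendle: 8  (via Orton)
Ravel: 12  (via Neston)
Garth: 13  (via Neston)
Shortest route: Fenn → Orton → Varne → Neston → Garth = 13 km.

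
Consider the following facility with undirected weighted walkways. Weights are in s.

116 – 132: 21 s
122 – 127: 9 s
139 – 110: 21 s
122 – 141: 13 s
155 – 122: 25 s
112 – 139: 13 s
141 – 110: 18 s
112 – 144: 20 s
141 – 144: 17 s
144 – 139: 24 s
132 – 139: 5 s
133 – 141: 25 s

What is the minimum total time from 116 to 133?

Candidate routes:
116 → 132 → 139 → 112 → 144 → 141 → 133: 21+5+13+20+17+25 = 101
116 → 132 → 139 → 110 → 141 → 133: 21+5+21+18+25 = 90
116 → 132 → 139 → 144 → 141 → 133: 21+5+24+17+25 = 92
Cheapest is 116 → 132 → 139 → 110 → 141 → 133 at 90 s.

90 s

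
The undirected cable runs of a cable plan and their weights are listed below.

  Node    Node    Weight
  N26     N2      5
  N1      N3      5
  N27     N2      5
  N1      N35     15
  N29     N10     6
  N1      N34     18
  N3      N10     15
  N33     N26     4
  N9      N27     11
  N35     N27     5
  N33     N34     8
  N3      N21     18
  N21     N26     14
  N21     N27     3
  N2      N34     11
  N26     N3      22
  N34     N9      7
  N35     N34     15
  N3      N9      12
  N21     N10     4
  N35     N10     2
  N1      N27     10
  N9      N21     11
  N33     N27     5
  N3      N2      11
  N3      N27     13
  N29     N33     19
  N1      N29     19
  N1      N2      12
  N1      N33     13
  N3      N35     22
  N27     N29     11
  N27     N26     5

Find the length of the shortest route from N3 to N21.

Candidate routes:
N3 - N27 - N21: 13+3 = 16
N3 - N21: 18 = 18
N3 - N1 - N27 - N21: 5+10+3 = 18
Cheapest is N3 - N27 - N21 at 16.

16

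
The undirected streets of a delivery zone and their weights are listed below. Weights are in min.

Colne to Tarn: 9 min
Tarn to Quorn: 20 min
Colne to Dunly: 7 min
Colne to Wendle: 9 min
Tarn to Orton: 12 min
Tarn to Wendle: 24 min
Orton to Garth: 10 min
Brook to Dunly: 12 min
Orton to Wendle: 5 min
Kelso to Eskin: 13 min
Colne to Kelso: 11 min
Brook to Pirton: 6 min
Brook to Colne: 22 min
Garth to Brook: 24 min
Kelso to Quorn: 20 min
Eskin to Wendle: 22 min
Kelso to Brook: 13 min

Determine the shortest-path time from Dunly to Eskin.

Running Dijkstra from Dunly:
Dunly: 0
Colne: 7  (via Dunly)
Brook: 12  (via Dunly)
Wendle: 16  (via Colne)
Tarn: 16  (via Colne)
Kelso: 18  (via Colne)
Pirton: 18  (via Brook)
Orton: 21  (via Wendle)
Eskin: 31  (via Kelso)
Shortest route: Dunly–Colne–Kelso–Eskin = 31 min.

31 min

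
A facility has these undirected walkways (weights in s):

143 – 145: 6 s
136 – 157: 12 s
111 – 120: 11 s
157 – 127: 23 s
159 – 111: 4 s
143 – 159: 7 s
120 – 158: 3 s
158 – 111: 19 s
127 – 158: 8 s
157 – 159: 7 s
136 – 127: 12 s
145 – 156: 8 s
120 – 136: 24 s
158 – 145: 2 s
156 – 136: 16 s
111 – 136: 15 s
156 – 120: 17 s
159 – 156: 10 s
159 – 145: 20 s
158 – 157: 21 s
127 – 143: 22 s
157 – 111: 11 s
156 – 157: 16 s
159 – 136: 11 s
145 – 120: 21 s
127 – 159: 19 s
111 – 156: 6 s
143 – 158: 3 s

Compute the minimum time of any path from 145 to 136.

Running Dijkstra from 145:
145: 0
158: 2  (via 145)
120: 5  (via 158)
143: 5  (via 158)
156: 8  (via 145)
127: 10  (via 158)
159: 12  (via 143)
111: 14  (via 156)
157: 19  (via 159)
136: 22  (via 127)
Shortest route: 145–158–127–136 = 22 s.

22 s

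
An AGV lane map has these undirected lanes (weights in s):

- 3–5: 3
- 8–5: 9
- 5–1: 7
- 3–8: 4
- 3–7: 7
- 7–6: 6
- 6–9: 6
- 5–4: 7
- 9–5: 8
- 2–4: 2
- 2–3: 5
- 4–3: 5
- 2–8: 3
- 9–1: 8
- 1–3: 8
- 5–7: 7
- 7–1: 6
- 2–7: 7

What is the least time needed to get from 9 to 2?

16 s

Settle nodes by increasing distance from 9:
9: 0
6: 6  (via 9)
1: 8  (via 9)
5: 8  (via 9)
3: 11  (via 5)
7: 12  (via 6)
4: 15  (via 5)
8: 15  (via 3)
2: 16  (via 3)
Shortest route: 9–5–3–2 = 16 s.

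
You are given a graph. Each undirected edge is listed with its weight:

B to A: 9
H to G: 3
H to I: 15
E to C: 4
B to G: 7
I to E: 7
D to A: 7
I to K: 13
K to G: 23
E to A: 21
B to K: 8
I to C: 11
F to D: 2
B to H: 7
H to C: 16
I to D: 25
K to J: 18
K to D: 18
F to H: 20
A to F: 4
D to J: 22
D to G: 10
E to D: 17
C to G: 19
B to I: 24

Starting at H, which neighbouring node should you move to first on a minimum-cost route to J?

B

Enumerating some paths:
H–B–K–J: 7+8+18 = 33
H–G–B–K–J: 3+7+8+18 = 36
H–G–D–J: 3+10+22 = 35
The minimum is 33 via H–B–K–J.
So from H the first move is to B.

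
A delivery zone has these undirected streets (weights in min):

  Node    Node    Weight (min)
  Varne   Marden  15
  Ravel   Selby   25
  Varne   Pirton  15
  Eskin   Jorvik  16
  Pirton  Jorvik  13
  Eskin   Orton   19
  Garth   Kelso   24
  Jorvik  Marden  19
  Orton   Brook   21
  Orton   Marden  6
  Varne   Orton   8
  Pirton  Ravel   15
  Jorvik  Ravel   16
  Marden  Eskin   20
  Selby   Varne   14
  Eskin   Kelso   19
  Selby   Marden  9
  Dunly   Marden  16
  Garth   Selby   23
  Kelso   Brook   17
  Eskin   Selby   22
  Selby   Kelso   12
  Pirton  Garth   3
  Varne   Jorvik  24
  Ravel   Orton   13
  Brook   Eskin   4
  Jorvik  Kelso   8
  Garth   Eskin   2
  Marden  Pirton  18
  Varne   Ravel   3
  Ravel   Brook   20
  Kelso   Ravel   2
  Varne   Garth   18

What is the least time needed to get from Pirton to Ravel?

Shortest distances from Pirton:
Pirton: 0
Garth: 3  (via Pirton)
Eskin: 5  (via Garth)
Brook: 9  (via Eskin)
Jorvik: 13  (via Pirton)
Varne: 15  (via Pirton)
Ravel: 15  (via Pirton)
Shortest route: Pirton–Ravel = 15 min.

15 min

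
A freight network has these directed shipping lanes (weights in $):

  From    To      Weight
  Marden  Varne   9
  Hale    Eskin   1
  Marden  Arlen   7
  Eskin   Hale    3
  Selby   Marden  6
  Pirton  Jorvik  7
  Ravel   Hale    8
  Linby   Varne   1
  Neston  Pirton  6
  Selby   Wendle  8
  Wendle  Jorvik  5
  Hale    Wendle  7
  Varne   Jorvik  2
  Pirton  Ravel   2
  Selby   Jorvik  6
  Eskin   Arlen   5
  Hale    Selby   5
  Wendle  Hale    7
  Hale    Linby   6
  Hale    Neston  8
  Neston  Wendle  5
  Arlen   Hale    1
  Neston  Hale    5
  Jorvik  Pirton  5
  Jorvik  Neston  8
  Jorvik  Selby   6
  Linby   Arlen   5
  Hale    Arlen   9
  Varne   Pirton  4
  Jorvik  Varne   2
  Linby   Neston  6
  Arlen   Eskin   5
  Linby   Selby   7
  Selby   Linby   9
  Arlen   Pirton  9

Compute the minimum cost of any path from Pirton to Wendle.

Candidate routes:
Pirton–Ravel–Hale–Wendle: 2+8+7 = 17
Pirton–Jorvik–Neston–Wendle: 7+8+5 = 20
Pirton–Jorvik–Selby–Wendle: 7+6+8 = 21
Cheapest is Pirton–Ravel–Hale–Wendle at $17.

$17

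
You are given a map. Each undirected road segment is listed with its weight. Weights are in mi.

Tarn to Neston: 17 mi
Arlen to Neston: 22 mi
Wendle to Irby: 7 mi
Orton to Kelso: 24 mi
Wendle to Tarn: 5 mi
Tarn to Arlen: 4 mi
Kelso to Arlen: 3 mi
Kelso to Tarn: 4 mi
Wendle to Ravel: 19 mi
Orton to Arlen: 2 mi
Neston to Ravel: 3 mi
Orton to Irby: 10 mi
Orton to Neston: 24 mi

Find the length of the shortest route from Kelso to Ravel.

24 mi

Candidate routes:
Kelso - Tarn - Wendle - Ravel: 4+5+19 = 28
Kelso - Arlen - Neston - Ravel: 3+22+3 = 28
Kelso - Tarn - Neston - Ravel: 4+17+3 = 24
Kelso - Arlen - Tarn - Neston - Ravel: 3+4+17+3 = 27
Cheapest is Kelso - Tarn - Neston - Ravel at 24 mi.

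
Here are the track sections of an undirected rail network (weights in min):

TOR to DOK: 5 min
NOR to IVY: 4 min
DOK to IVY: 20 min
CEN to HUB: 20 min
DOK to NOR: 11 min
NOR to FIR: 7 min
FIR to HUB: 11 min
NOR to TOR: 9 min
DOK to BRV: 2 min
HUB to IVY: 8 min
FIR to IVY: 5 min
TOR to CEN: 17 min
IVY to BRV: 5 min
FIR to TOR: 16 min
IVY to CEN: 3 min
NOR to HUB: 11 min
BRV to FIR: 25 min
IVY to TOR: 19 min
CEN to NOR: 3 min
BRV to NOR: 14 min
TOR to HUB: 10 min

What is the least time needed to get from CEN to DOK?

Compare a few routes:
CEN → IVY → BRV → DOK: 3+5+2 = 10
CEN → NOR → IVY → BRV → DOK: 3+4+5+2 = 14
Cheapest is CEN → IVY → BRV → DOK at 10 min.

10 min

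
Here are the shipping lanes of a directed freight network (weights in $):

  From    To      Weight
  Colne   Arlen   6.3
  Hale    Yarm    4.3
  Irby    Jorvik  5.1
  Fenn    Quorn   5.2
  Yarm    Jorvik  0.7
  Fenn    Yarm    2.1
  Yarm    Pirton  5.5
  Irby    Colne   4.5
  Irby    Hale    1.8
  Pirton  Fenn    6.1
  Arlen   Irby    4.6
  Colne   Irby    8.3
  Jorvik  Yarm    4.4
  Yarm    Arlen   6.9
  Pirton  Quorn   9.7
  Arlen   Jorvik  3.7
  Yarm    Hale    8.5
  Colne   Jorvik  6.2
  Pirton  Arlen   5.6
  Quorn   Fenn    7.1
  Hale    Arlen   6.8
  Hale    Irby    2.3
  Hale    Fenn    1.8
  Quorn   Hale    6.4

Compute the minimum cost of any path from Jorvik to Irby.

$15.2

Compare a few routes:
Jorvik → Yarm → Arlen → Irby: 4.4+6.9+4.6 = 15.9
Jorvik → Yarm → Hale → Irby: 4.4+8.5+2.3 = 15.2
Jorvik → Yarm → Hale → Arlen → Irby: 4.4+8.5+6.8+4.6 = 24.3
Jorvik → Yarm → Pirton → Arlen → Irby: 4.4+5.5+5.6+4.6 = 20.1
Cheapest is Jorvik → Yarm → Hale → Irby at $15.2.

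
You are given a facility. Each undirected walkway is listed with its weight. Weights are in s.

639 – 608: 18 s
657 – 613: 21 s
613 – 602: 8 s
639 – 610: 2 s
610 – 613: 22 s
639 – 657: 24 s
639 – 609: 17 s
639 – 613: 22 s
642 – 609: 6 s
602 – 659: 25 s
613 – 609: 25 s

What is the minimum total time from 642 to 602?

Settle nodes by increasing distance from 642:
642: 0
609: 6  (via 642)
639: 23  (via 609)
610: 25  (via 639)
613: 31  (via 609)
602: 39  (via 613)
Shortest route: 642–609–613–602 = 39 s.

39 s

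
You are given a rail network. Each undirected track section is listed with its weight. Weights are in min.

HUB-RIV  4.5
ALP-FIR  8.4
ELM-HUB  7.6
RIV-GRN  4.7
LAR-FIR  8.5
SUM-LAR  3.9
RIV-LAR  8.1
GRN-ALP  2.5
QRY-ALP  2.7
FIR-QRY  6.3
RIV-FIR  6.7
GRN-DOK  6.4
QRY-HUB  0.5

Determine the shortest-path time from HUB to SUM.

Compare a few routes:
HUB → RIV → FIR → LAR → SUM: 4.5+6.7+8.5+3.9 = 23.6
HUB → RIV → LAR → SUM: 4.5+8.1+3.9 = 16.5
HUB → QRY → ALP → GRN → RIV → LAR → SUM: 0.5+2.7+2.5+4.7+8.1+3.9 = 22.4
HUB → QRY → FIR → LAR → SUM: 0.5+6.3+8.5+3.9 = 19.2
The minimum is 16.5 min via HUB → RIV → LAR → SUM.

16.5 min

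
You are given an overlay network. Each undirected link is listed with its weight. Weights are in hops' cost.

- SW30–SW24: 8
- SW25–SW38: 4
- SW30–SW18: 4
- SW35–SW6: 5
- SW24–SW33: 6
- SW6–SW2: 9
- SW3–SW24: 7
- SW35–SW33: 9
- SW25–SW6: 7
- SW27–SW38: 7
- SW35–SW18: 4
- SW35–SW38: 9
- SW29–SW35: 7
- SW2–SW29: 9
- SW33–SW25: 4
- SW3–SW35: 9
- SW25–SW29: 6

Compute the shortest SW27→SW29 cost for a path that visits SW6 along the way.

30 hops' cost

Shortest SW27→SW6: SW27 → SW38 → SW25 → SW6 = 18
Shortest SW6→SW29: SW6 → SW35 → SW29 = 12
Total via SW6: 18 + 12 = 30 hops' cost.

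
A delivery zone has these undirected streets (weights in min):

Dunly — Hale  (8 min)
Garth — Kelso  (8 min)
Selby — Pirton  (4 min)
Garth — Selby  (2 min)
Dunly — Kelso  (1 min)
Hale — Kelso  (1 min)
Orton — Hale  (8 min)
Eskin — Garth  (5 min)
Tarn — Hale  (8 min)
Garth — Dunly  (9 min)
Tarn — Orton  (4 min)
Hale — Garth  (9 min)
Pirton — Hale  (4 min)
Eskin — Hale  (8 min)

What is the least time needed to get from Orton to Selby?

16 min

Candidate routes:
Orton → Hale → Pirton → Selby: 8+4+4 = 16
Orton → Hale → Garth → Selby: 8+9+2 = 19
Orton → Hale → Kelso → Garth → Selby: 8+1+8+2 = 19
Cheapest is Orton → Hale → Pirton → Selby at 16 min.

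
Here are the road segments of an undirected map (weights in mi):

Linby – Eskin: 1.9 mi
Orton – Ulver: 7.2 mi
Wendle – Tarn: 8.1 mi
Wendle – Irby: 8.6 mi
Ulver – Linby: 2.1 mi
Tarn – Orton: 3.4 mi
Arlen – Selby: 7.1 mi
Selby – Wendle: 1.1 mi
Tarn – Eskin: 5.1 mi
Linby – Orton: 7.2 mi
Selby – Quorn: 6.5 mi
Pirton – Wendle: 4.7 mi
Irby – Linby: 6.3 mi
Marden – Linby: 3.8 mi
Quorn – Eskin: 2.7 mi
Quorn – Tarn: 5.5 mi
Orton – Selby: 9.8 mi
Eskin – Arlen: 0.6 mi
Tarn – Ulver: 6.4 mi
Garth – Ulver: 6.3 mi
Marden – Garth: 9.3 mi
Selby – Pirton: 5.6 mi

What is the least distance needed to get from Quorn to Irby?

10.9 mi

Candidate routes:
Quorn - Selby - Wendle - Irby: 6.5+1.1+8.6 = 16.2
Quorn - Eskin - Linby - Irby: 2.7+1.9+6.3 = 10.9
The minimum is 10.9 mi via Quorn - Eskin - Linby - Irby.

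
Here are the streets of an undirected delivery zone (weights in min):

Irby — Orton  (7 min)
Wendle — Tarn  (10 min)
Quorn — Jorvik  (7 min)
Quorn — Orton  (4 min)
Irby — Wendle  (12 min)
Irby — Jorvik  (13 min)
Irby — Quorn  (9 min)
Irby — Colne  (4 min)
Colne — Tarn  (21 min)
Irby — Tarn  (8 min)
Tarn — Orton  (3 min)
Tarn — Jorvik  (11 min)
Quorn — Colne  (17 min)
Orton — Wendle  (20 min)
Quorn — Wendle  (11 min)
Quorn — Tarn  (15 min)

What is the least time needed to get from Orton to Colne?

Candidate routes:
Orton → Tarn → Irby → Colne: 3+8+4 = 15
Orton → Quorn → Colne: 4+17 = 21
Orton → Irby → Colne: 7+4 = 11
Orton → Quorn → Irby → Colne: 4+9+4 = 17
The minimum is 11 min via Orton → Irby → Colne.

11 min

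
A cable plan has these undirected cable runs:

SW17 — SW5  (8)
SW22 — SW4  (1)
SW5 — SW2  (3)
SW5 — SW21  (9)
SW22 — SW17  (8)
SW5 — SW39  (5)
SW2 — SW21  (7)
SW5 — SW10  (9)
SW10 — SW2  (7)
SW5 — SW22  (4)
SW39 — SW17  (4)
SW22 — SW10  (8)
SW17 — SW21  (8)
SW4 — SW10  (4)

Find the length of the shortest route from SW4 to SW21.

14

Shortest distances from SW4:
SW4: 0
SW22: 1  (via SW4)
SW10: 4  (via SW4)
SW5: 5  (via SW22)
SW2: 8  (via SW5)
SW17: 9  (via SW22)
SW39: 10  (via SW5)
SW21: 14  (via SW5)
Shortest route: SW4–SW22–SW5–SW21 = 14.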